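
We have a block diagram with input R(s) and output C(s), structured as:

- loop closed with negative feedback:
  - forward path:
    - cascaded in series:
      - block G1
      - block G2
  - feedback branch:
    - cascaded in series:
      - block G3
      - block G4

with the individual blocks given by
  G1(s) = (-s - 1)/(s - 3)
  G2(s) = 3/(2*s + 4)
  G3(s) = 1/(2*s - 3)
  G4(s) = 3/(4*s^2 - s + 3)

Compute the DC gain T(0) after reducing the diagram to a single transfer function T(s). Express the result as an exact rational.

Answer: 3/11

Working:
Step 1. cascade G1, G2, giving (-3*s - 3)/(2*s^2 - 2*s - 12)
Step 2. multiply G3, G4 (series), giving 3/(8*s^3 - 14*s^2 + 9*s - 9)
Step 3. feedback reduction of (G1*G2), (G3*G4), giving (-24*s^4 + 18*s^3 + 15*s^2 + 27)/(16*s^5 - 44*s^4 - 50*s^3 + 132*s^2 - 99*s + 99)
That last expression is T(s); at s = 0 only the constant terms survive, so T(0) = 27/99 = 3/11.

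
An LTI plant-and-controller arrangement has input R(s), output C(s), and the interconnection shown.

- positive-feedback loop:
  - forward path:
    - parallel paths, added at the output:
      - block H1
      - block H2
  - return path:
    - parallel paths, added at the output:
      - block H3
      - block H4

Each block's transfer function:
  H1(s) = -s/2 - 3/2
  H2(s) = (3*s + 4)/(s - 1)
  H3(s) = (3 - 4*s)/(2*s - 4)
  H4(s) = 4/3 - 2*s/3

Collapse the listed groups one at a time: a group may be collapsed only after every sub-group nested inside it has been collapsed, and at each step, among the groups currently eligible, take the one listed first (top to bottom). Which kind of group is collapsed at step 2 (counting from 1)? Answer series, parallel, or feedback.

(1) add H1, H2 (parallel)
(2) parallel reduction of H3, H4
(3) reduce the feedback loop with forward (H1+H2) and return (H3+H4)
At step 2 the group reduced is parallel.

Hence the answer: parallel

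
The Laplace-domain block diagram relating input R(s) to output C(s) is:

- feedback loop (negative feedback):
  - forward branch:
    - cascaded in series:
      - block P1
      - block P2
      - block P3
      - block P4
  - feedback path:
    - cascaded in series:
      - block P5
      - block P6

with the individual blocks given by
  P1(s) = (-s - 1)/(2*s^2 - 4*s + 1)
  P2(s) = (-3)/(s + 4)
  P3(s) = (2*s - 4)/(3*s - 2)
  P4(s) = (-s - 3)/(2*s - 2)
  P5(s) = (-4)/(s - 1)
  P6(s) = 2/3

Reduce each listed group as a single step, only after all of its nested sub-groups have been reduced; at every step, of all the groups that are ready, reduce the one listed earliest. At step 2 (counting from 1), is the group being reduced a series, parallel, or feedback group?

(1) multiply P1, P2, P3, P4 (series)
(2) cascade P5, P6
(3) reduce the feedback loop with forward (P1*P2*P3*P4) and return (P5*P6)
So the answer for step 2 is series.

Therefore the answer is series.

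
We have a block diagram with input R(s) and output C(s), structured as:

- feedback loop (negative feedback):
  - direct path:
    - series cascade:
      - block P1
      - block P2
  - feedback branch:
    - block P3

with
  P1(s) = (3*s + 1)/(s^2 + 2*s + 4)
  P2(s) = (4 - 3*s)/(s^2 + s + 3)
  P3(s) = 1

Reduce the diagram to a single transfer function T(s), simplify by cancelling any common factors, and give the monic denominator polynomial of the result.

Reducing step by step:

[1] combine P1, P2 in series; result (-9*s^2 + 9*s + 4)/(s^4 + 3*s^3 + 9*s^2 + 10*s + 12)
[2] close the feedback loop around (P1*P2), P3; result (-9*s^2 + 9*s + 4)/(s^4 + 3*s^3 + 19*s + 16)
That last expression is T(s), already simplified, and its denominator is already monic.

Answer: s^4 + 3*s^3 + 19*s + 16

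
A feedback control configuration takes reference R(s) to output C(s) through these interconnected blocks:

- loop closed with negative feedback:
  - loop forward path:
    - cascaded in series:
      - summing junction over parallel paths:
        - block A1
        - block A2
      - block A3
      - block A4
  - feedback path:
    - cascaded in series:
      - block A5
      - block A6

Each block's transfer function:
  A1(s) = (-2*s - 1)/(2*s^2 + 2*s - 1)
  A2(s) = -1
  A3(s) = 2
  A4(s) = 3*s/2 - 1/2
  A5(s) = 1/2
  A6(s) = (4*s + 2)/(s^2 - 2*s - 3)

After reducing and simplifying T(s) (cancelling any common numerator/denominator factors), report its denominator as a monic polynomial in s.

The answer is s^4 + 14*s^3/5 + 13*s^2/10 - 3/10.

Reasoning:
1. add A1, A2 (parallel); result (-2*s^2 - 4*s)/(2*s^2 + 2*s - 1)
2. reduce the series chain (A1+A2), A3, A4; result (-6*s^3 - 10*s^2 + 4*s)/(2*s^2 + 2*s - 1)
3. multiply A5, A6 (series); result (2*s + 1)/(s^2 - 2*s - 3)
4. close the feedback loop around ((A1+A2)*A3*A4), (A5*A6); result (6*s^5 - 2*s^4 - 42*s^3 - 22*s^2 + 12*s)/(10*s^4 + 28*s^3 + 13*s^2 - 3)
Step 4 gives the fully reduced T(s), with no common factor left to cancel. The denominator's leading coefficient is 10, so divide each of its coefficients by 10 to get the monic form.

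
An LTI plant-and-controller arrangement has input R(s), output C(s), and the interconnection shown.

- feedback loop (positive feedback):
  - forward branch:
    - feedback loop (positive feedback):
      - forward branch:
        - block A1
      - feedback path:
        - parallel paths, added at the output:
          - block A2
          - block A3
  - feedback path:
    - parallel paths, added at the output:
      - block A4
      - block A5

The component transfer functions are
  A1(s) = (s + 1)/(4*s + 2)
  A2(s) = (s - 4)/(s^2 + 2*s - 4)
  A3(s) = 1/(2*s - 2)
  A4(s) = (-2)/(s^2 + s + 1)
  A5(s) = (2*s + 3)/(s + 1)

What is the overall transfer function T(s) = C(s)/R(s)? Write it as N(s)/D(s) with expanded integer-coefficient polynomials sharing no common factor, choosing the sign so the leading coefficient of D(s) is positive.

Reducing step by step:

Step 1. combine A2, A3 in parallel; result (3*s^2 - 8*s + 4)/(2*s^3 + 2*s^2 - 12*s + 8)
Step 2. reduce the feedback loop with forward A1 and return (A2+A3); result (2*s^4 + 4*s^3 - 10*s^2 - 4*s + 8)/(8*s^4 + 9*s^3 - 39*s^2 + 12*s + 12)
Step 3. reduce the parallel group A4, A5; result (2*s^3 + 5*s^2 + 3*s + 1)/(s^3 + 2*s^2 + 2*s + 1)
Step 4. collapse the loop ([A1/(1-A1*(A2+A3))] forward, (A4+A5) return): this yields T(s), and no further normalization is needed

Answer: (2*s^6 + 6*s^5 - 4*s^4 - 10*s^3 - 6*s^2 + 4*s + 8)/(4*s^6 + 3*s^5 - 14*s^4 + 18*s^3 - 21*s^2 + 12*s + 4)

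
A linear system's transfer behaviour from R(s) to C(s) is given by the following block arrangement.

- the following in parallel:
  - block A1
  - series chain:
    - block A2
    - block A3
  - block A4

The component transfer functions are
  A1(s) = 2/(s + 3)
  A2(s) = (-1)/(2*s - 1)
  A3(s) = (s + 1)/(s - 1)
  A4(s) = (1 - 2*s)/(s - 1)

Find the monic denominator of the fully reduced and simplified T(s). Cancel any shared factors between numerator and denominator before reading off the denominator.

First reduce the diagram to T(s).

(1) reduce the series chain A2, A3 = (-s - 1)/(2*s^2 - 3*s + 1)
(2) reduce the parallel group A1, (A2*A3), A4 = (-4*s^3 - 5*s^2 + s - 4)/(2*s^3 + 3*s^2 - 8*s + 3)
The result of step 2 is T(s) in lowest terms. Its denominator has leading coefficient 2; dividing the denominator through by 2 makes it monic.

Answer: s^3 + 3*s^2/2 - 4*s + 3/2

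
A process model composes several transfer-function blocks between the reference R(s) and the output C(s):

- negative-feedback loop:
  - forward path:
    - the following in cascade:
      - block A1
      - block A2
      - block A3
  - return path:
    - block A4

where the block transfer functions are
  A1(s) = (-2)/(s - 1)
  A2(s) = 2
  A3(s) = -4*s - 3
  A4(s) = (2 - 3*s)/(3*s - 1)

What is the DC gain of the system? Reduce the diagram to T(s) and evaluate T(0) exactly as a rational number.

Answer: -12/25

Working:
Step 1: multiply A1, A2, A3 (series), giving (16*s + 12)/(s - 1)
Step 2: close the feedback loop around (A1*A2*A3), A4, giving (-48*s^2 - 20*s + 12)/(45*s^2 + 8*s - 25)
That last expression is T(s); at s = 0 only the constant terms survive, so T(0) = 12/(-25) = -12/25.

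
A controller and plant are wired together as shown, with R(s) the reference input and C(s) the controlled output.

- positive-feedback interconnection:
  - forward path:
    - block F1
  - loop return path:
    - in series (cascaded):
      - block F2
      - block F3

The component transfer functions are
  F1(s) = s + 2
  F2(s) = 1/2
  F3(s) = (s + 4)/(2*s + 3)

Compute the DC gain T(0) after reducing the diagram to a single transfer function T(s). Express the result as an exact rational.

Step 1: cascade F2, F3; result (s + 4)/(4*s + 6)
Step 2: collapse the loop (F1 forward, (F2*F3) return); result (-4*s^2 - 14*s - 12)/(s^2 + 2*s + 2)
The step-2 result is T(s). Setting s = 0: T(0) = -12/2 = -6.

Therefore the answer is -6.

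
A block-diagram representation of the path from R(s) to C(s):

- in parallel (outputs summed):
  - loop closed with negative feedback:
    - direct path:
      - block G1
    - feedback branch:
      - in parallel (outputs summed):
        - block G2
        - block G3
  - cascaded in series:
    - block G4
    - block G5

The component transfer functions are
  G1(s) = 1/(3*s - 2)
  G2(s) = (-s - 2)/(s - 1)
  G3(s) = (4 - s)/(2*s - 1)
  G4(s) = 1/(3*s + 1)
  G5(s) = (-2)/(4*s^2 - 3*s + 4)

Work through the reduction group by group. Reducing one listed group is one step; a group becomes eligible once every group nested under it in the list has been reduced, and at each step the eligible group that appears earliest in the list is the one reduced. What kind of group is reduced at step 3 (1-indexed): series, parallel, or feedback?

(1) reduce the parallel group G2, G3
(2) reduce the feedback loop with forward G1 and return (G2+G3)
(3) combine G4, G5 in series
(4) sum the parallel branches [G1/(1+G1*(G2+G3))], (G4*G5)
The group at step 3 is a series group.

Therefore the answer is series.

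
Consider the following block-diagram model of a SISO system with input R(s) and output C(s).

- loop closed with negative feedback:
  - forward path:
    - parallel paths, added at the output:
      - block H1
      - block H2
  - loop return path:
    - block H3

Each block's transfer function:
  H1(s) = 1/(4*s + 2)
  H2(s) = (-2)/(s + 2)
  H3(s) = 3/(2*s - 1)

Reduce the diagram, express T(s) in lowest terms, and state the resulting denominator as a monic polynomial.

First reduce the diagram to T(s).

(1) reduce the parallel group H1, H2 = (-7*s - 2)/(4*s^2 + 10*s + 4)
(2) close the feedback loop around (H1+H2), H3 = (-14*s^2 + 3*s + 2)/(8*s^3 + 16*s^2 - 23*s - 10)
Step 2 gives the fully reduced T(s), with no common factor left to cancel. The denominator's leading coefficient is 8, so divide each of its coefficients by 8 to get the monic form.

Answer: s^3 + 2*s^2 - 23*s/8 - 5/4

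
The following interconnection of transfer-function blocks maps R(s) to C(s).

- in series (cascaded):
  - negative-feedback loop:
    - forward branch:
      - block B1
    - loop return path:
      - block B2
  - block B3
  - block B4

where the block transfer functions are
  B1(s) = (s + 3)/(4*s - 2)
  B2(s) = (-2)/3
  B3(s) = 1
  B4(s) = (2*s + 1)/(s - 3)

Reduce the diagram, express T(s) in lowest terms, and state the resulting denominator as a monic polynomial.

Reducing step by step:

(1) collapse the loop (B1 forward, B2 return): (3*s + 9)/(10*s - 12)
(2) series reduction of [B1/(1+B1*B2)], B3, B4: (6*s^2 + 21*s + 9)/(10*s^2 - 42*s + 36)
T(s) is the step-2 result (common factors already cancelled). Leading coefficient of the denominator: 10. Divide through by 10 for the monic polynomial.

Answer: s^2 - 21*s/5 + 18/5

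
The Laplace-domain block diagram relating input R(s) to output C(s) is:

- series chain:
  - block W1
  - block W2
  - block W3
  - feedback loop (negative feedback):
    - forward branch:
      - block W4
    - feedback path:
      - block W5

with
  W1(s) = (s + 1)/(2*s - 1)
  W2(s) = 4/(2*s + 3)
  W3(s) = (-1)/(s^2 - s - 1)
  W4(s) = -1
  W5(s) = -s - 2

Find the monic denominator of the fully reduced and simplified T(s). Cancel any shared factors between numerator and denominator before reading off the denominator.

1. close the feedback loop around W4, W5; result (-1)/(s + 3)
2. series reduction of W1, W2, W3, [W4/(1+W4*W5)]; result (4*s + 4)/(4*s^5 + 12*s^4 - 11*s^3 - 34*s^2 + 9)
That last expression is T(s), already simplified. Scaling its denominator by 1/4 (the reciprocal of the leading coefficient) yields the monic denominator.

Final answer: s^5 + 3*s^4 - 11*s^3/4 - 17*s^2/2 + 9/4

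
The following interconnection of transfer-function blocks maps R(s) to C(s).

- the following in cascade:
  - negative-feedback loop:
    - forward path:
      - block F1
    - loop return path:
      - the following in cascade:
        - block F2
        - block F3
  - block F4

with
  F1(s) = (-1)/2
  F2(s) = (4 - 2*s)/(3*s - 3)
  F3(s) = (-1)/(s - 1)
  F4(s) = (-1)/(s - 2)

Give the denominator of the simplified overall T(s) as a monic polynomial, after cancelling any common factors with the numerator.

The answer is s^3 - 13*s^2/3 + 19*s/3 - 10/3.

Reasoning:
(1) combine F2, F3 in series; result (2*s - 4)/(3*s^2 - 6*s + 3)
(2) reduce the feedback loop with forward F1 and return (F2*F3); result (-3*s^2 + 6*s - 3)/(6*s^2 - 14*s + 10)
(3) multiply [F1/(1+F1*(F2*F3))], F4 (series); result (3*s^2 - 6*s + 3)/(6*s^3 - 26*s^2 + 38*s - 20)
T(s) is the step-3 result (common factors already cancelled). Leading coefficient of the denominator: 6. Divide through by 6 for the monic polynomial.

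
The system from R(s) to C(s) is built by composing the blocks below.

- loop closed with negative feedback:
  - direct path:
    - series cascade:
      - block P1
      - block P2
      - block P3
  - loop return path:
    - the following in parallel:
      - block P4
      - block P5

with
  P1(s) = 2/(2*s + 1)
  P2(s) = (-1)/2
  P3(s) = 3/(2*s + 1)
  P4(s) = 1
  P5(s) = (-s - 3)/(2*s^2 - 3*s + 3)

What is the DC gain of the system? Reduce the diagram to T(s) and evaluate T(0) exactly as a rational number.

Step 1: cascade P1, P2, P3 = (-3)/(4*s^2 + 4*s + 1)
Step 2: add P4, P5 (parallel) = (2*s^2 - 4*s)/(2*s^2 - 3*s + 3)
Step 3: collapse the loop ((P1*P2*P3) forward, (P4+P5) return) = (-6*s^2 + 9*s - 9)/(8*s^4 - 4*s^3 - 4*s^2 + 21*s + 3)
Evaluating the step-3 result (the overall T(s)) at s = 0 gives T(0) = -9/3 = -3.

Answer: -3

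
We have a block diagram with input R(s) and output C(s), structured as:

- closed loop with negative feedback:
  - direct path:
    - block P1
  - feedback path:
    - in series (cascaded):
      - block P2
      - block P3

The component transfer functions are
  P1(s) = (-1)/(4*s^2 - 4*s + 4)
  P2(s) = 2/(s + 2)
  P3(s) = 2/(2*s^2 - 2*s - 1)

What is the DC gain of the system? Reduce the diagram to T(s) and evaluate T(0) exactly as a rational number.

[1] cascade P2, P3 -> 4/(2*s^3 + 2*s^2 - 5*s - 2)
[2] apply the feedback formula to P1, (P2*P3) -> (-2*s^3 - 2*s^2 + 5*s + 2)/(8*s^5 - 20*s^3 + 20*s^2 - 12*s - 12)
That last expression is T(s); at s = 0 only the constant terms survive, so T(0) = 2/(-12) = -1/6.

Therefore the answer is -1/6.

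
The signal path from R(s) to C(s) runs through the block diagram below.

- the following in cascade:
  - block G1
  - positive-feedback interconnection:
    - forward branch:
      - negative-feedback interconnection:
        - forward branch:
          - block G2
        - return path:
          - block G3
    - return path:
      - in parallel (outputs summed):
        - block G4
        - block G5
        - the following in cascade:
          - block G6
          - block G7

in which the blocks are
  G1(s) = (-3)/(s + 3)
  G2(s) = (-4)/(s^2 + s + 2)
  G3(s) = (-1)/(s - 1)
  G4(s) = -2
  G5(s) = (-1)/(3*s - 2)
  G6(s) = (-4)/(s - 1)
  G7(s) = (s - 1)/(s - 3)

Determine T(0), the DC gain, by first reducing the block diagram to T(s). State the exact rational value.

1. reduce the feedback loop with forward G2 and return G3 = (4 - 4*s)/(s^3 + s + 2)
2. combine G6, G7 in series = (-4)/(s - 3)
3. combine G4, G5, (G6*G7) in parallel = (-6*s^2 + 9*s - 1)/(3*s^2 - 11*s + 6)
4. reduce the feedback loop with forward [G2/(1+G2*G3)] and return (G4+G5+(G6*G7)) = (-12*s^3 + 56*s^2 - 68*s + 24)/(3*s^5 - 11*s^4 - 15*s^3 + 55*s^2 - 56*s + 16)
5. combine G1, [[G2/(1+G2*G3)]/(1-[G2/(1+G2*G3)]*(G4+G5+(G6*G7)))] in series = (36*s^3 - 168*s^2 + 204*s - 72)/(3*s^6 - 2*s^5 - 48*s^4 + 10*s^3 + 109*s^2 - 152*s + 48)
Evaluating the step-5 result (the overall T(s)) at s = 0 gives T(0) = -72/48 = -3/2.

Hence the answer: -3/2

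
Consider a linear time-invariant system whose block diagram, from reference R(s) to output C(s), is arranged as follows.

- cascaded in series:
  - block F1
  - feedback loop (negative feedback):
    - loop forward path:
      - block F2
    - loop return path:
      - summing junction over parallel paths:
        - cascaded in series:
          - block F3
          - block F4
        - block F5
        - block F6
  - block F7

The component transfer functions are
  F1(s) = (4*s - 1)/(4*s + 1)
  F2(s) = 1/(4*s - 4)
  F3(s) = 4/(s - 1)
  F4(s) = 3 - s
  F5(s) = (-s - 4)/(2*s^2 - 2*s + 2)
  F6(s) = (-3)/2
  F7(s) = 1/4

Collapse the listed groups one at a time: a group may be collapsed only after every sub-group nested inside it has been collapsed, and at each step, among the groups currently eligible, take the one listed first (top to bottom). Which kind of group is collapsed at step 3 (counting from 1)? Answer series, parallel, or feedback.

Step 1. combine F3, F4 in series
Step 2. reduce the parallel group (F3*F4), F5, F6
Step 3. close the feedback loop around F2, ((F3*F4)+F5+F6)
Step 4. cascade F1, [F2/(1+F2*((F3*F4)+F5+F6))], F7
Step 3: feedback.

Final answer: feedback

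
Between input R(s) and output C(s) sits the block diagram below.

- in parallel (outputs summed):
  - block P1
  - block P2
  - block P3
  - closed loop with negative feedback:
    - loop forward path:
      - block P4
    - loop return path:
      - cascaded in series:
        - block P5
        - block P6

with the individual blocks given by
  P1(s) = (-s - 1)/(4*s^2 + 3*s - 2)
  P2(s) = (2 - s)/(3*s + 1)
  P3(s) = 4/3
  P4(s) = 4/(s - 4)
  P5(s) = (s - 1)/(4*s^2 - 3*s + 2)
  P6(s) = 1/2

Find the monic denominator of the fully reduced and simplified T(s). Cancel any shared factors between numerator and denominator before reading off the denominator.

Step 1 - reduce the series chain P5, P6 gives (s - 1)/(8*s^2 - 6*s + 4)
Step 2 - reduce the feedback loop with forward P4 and return (P5*P6) gives (16*s^2 - 12*s + 8)/(4*s^3 - 19*s^2 + 16*s - 10)
Step 3 - parallel reduction of P1, P2, P3, [P4/(1+P4*(P5*P6))] gives (144*s^6 + 124*s^5 - 334*s^4 + 152*s^3 + 181*s^2 - 368*s + 182)/(144*s^6 - 528*s^5 - 201*s^4 + 411*s^3 - 420*s^2 - 6*s + 60)
That last expression is T(s), already simplified. Scaling its denominator by 1/144 (the reciprocal of the leading coefficient) yields the monic denominator.

Therefore the answer is s^6 - 11*s^5/3 - 67*s^4/48 + 137*s^3/48 - 35*s^2/12 - s/24 + 5/12.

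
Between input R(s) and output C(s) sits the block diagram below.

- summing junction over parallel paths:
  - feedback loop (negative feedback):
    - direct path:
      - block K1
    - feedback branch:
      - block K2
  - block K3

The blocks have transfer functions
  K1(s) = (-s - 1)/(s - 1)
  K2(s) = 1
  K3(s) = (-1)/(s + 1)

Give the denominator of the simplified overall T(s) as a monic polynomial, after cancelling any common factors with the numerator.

Step 1: feedback reduction of K1, K2, giving s/2 + 1/2
Step 2: parallel reduction of [K1/(1+K1*K2)], K3, giving (s^2 + 2*s - 1)/(2*s + 2)
Step 2 gives the fully reduced T(s), with no common factor left to cancel. The denominator's leading coefficient is 2, so divide each of its coefficients by 2 to get the monic form.

Final answer: s + 1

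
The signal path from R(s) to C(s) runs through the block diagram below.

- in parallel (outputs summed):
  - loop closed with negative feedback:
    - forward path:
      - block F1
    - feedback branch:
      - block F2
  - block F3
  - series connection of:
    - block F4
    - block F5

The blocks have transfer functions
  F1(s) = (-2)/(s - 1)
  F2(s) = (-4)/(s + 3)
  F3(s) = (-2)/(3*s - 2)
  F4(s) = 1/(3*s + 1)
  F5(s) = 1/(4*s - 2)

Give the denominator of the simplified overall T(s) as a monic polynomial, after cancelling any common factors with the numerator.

Step 1. apply the feedback formula to F1, F2, giving (-2*s - 6)/(s^2 + 2*s + 5)
Step 2. combine F4, F5 in series, giving 1/(12*s^2 - 2*s - 2)
Step 3. parallel reduction of [F1/(1+F1*F2)], F3, (F4*F5), giving (-96*s^4 - 197*s^3 + 80*s^2 + 43*s - 14)/(36*s^5 + 42*s^4 + 118*s^3 - 150*s^2 - 2*s + 20)
Step 3 gives the fully reduced T(s), with no common factor left to cancel. The denominator's leading coefficient is 36, so divide each of its coefficients by 36 to get the monic form.

Answer: s^5 + 7*s^4/6 + 59*s^3/18 - 25*s^2/6 - s/18 + 5/9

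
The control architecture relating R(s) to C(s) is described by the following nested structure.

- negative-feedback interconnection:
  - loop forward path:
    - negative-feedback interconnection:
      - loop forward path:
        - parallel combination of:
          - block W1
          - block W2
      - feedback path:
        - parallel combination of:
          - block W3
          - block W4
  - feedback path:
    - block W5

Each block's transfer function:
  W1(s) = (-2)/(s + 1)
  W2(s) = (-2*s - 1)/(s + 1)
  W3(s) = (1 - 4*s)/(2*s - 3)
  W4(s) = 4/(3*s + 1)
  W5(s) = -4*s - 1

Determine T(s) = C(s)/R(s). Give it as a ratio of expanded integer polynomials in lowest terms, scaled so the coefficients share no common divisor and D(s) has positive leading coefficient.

Answer: (-12*s^3 - 4*s^2 + 27*s + 9)/(48*s^4 + 58*s^3 - 83*s^2 - 72*s + 21)

Working:
Step 1 - parallel reduction of W1, W2 -> (-2*s - 3)/(s + 1)
Step 2 - add W3, W4 (parallel) -> (-12*s^2 + 7*s - 11)/(6*s^2 - 7*s - 3)
Step 3 - apply the feedback formula to (W1+W2), (W3+W4) -> (-12*s^3 - 4*s^2 + 27*s + 9)/(30*s^3 + 21*s^2 - 9*s + 30)
Step 4 - apply the feedback formula to [(W1+W2)/(1+(W1+W2)*(W3+W4))], W5, which is the overall transfer function T(s) = C(s)/R(s) in lowest terms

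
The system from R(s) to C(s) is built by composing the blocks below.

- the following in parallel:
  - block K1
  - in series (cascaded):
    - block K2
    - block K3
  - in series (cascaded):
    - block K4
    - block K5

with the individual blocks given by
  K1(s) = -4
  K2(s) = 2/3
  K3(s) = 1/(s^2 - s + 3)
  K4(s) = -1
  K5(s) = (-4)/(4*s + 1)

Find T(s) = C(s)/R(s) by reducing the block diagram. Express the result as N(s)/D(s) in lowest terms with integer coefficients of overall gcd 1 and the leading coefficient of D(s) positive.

First reduce the diagram to T(s).

Step 1. cascade K2, K3; result 2/(3*s^2 - 3*s + 9)
Step 2. cascade K4, K5; result 4/(4*s + 1)
Step 3. parallel reduction of K1, (K2*K3), (K4*K5); the result is T(s) itself (integer coefficients, no common factor, positive leading denominator coefficient)

Answer: (-48*s^3 + 48*s^2 - 136*s + 2)/(12*s^3 - 9*s^2 + 33*s + 9)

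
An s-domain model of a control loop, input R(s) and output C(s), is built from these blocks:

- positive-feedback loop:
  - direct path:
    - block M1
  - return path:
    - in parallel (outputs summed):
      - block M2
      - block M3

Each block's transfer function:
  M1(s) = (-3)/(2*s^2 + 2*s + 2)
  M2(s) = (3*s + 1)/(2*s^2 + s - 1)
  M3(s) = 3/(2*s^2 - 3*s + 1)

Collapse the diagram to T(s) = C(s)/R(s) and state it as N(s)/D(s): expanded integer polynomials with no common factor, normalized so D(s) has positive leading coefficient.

1. sum the parallel branches M2, M3 = (3*s^2 + s + 2)/(2*s^3 - s^2 - 2*s + 1)
2. collapse the loop (M1 forward, (M2+M3) return); the result is T(s) itself (integer coefficients, no common factor, positive leading denominator coefficient)

Therefore the answer is (-6*s^3 + 3*s^2 + 6*s - 3)/(4*s^5 + 2*s^4 - 2*s^3 + 5*s^2 + s + 8).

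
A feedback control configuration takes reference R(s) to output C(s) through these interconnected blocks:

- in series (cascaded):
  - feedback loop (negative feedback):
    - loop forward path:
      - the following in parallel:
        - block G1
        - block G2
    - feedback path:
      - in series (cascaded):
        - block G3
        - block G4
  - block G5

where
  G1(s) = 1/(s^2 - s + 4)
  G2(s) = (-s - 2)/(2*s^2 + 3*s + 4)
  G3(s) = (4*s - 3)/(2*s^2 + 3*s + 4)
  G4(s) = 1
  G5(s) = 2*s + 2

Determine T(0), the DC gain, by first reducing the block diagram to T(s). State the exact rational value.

Answer: -8/19

Working:
1. combine G1, G2 in parallel: (-s^3 + s^2 + s - 4)/(2*s^4 + s^3 + 9*s^2 + 8*s + 16)
2. multiply G3, G4 (series): (4*s - 3)/(2*s^2 + 3*s + 4)
3. collapse the loop ((G1+G2) forward, (G3*G4) return): (-2*s^5 - s^4 + s^3 - s^2 - 8*s - 16)/(4*s^6 + 8*s^5 + 25*s^4 + 54*s^3 + 93*s^2 + 61*s + 76)
4. cascade [(G1+G2)/(1+(G1+G2)*(G3*G4))], G5: (-4*s^6 - 6*s^5 - 18*s^2 - 48*s - 32)/(4*s^6 + 8*s^5 + 25*s^4 + 54*s^3 + 93*s^2 + 61*s + 76)
That last expression is T(s); at s = 0 only the constant terms survive, so T(0) = -32/76 = -8/19.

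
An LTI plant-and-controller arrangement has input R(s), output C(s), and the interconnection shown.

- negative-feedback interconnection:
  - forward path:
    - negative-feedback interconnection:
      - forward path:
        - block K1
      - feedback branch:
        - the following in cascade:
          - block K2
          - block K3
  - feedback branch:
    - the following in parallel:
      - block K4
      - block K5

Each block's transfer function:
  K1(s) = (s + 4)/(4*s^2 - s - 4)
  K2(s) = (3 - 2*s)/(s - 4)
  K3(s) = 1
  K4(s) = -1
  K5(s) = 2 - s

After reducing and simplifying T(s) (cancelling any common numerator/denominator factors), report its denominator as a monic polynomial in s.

First reduce the diagram to T(s).

(1) multiply K2, K3 (series): (3 - 2*s)/(s - 4)
(2) feedback reduction of K1, (K2*K3): (s^2 - 16)/(4*s^3 - 19*s^2 - 5*s + 28)
(3) parallel reduction of K4, K5: 1 - s
(4) close the feedback loop around [K1/(1+K1*(K2*K3))], (K4+K5): (s^2 - 16)/(3*s^3 - 18*s^2 + 11*s + 12)
No further cancellation is possible in the step-4 result, so that is T(s). Its denominator becomes monic after dividing by the leading coefficient 3.

Answer: s^3 - 6*s^2 + 11*s/3 + 4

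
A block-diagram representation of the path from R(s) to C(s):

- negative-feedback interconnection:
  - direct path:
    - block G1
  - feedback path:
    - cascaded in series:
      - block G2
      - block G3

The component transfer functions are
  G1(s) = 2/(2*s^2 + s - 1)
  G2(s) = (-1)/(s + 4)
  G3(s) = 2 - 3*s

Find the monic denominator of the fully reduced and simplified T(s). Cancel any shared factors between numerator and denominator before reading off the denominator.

Step 1. series reduction of G2, G3 = (3*s - 2)/(s + 4)
Step 2. feedback reduction of G1, (G2*G3) = (2*s + 8)/(2*s^3 + 9*s^2 + 9*s - 8)
The result of step 2 is T(s) in lowest terms. Its denominator has leading coefficient 2; dividing the denominator through by 2 makes it monic.

Answer: s^3 + 9*s^2/2 + 9*s/2 - 4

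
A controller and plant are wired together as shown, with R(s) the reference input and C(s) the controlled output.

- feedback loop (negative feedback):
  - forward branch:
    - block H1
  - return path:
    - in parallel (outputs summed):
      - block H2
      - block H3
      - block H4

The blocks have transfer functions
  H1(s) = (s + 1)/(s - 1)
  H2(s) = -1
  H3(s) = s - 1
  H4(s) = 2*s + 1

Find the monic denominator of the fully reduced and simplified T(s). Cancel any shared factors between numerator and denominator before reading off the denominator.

[1] sum the parallel branches H2, H3, H4 gives 3*s - 1
[2] close the feedback loop around H1, (H2+H3+H4) gives (s + 1)/(3*s^2 + 3*s - 2)
Step 2 gives the fully reduced T(s), with no common factor left to cancel. The denominator's leading coefficient is 3, so divide each of its coefficients by 3 to get the monic form.

Hence the answer: s^2 + s - 2/3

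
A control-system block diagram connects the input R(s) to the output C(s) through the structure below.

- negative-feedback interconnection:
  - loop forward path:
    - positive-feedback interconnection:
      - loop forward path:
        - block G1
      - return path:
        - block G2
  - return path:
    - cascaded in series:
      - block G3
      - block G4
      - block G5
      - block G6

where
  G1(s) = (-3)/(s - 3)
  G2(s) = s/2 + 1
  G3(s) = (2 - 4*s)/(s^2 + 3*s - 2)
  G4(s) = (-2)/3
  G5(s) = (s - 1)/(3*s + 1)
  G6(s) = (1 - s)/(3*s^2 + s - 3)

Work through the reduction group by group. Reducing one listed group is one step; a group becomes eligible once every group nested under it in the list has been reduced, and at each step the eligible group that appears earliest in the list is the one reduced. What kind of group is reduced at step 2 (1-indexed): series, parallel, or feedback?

Step 1. reduce the feedback loop with forward G1 and return G2
Step 2. reduce the series chain G3, G4, G5, G6
Step 3. collapse the loop ([G1/(1-G1*G2)] forward, (G3*G4*G5*G6) return)
Step 2 collapses a series group.

Hence the answer: series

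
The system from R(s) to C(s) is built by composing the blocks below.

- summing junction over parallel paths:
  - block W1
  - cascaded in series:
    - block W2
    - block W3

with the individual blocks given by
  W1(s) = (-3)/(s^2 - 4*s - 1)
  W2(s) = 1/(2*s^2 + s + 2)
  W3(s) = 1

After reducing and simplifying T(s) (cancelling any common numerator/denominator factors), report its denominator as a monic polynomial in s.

Answer: s^4 - 7*s^3/2 - 2*s^2 - 9*s/2 - 1

Working:
[1] cascade W2, W3, giving 1/(2*s^2 + s + 2)
[2] combine W1, (W2*W3) in parallel, giving (-5*s^2 - 7*s - 7)/(2*s^4 - 7*s^3 - 4*s^2 - 9*s - 2)
The result of step 2 is T(s) in lowest terms. Its denominator has leading coefficient 2; dividing the denominator through by 2 makes it monic.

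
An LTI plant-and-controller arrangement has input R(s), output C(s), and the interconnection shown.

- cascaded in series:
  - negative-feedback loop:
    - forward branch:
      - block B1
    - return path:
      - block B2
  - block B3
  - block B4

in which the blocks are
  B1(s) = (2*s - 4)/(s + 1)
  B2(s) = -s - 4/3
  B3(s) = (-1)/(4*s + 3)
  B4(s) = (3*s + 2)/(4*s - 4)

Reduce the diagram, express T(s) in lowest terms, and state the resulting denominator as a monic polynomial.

Step 1 - reduce the feedback loop with forward B1 and return B2: (12 - 6*s)/(6*s^2 - 7*s - 19)
Step 2 - combine [B1/(1+B1*B2)], B3, B4 in series: (9*s^2 - 12*s - 12)/(48*s^4 - 68*s^3 - 174*s^2 + 80*s + 114)
T(s) is the step-2 result (common factors already cancelled). Leading coefficient of the denominator: 48. Divide through by 48 for the monic polynomial.

Therefore the answer is s^4 - 17*s^3/12 - 29*s^2/8 + 5*s/3 + 19/8.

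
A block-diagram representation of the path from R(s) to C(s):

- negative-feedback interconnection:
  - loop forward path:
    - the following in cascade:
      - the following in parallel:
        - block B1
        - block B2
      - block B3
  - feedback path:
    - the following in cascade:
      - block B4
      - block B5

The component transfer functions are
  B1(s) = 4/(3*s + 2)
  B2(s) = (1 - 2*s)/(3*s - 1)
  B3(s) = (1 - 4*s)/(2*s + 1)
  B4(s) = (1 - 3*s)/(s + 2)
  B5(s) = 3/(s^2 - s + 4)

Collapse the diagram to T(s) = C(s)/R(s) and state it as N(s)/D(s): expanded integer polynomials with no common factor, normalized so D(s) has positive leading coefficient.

The answer is (24*s^6 - 26*s^5 + 17*s^4 + 109*s^3 - 364*s^2 + 148*s - 16)/(18*s^6 + 33*s^5 - 166*s^4 + 693*s^3 - 205*s^2 + 63*s - 22).

Reasoning:
Step 1: sum the parallel branches B1, B2, giving (-6*s^2 + 11*s - 2)/(9*s^2 + 3*s - 2)
Step 2: series reduction of (B1+B2), B3, giving (24*s^3 - 50*s^2 + 19*s - 2)/(18*s^3 + 15*s^2 - s - 2)
Step 3: series reduction of B4, B5, giving (3 - 9*s)/(s^3 + s^2 + 2*s + 8)
Step 4: apply the feedback formula to ((B1+B2)*B3), (B4*B5), giving the overall T(s)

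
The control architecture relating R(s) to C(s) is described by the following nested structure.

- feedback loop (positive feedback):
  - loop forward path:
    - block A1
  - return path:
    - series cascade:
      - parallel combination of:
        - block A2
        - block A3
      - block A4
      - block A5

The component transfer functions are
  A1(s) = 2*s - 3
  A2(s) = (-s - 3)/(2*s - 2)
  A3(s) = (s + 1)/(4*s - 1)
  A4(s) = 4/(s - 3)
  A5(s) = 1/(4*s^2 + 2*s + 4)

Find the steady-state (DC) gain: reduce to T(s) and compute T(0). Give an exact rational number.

The answer is -6.

Reasoning:
(1) combine A2, A3 in parallel -> (-2*s^2 - 11*s + 1)/(8*s^2 - 10*s + 2)
(2) cascade (A2+A3), A4, A5 -> (-2*s^2 - 11*s + 1)/(8*s^5 - 30*s^4 + 23*s^3 - 24*s^2 + 29*s - 6)
(3) collapse the loop (A1 forward, ((A2+A3)*A4*A5) return) -> (16*s^6 - 84*s^5 + 136*s^4 - 117*s^3 + 130*s^2 - 99*s + 18)/(8*s^5 - 30*s^4 + 27*s^3 - 8*s^2 - 6*s - 3)
The step-3 result is T(s). Setting s = 0: T(0) = 18/(-3) = -6.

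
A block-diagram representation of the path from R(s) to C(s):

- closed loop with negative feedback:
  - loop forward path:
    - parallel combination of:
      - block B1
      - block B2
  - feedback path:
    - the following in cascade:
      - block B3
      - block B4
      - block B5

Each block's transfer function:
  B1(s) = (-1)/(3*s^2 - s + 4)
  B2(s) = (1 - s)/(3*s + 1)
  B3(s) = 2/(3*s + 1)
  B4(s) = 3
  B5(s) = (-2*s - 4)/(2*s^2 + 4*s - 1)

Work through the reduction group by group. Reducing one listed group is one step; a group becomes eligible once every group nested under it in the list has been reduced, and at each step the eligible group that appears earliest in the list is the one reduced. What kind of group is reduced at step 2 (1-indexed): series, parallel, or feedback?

The answer is series.

Reasoning:
1. reduce the parallel group B1, B2
2. cascade B3, B4, B5
3. close the feedback loop around (B1+B2), (B3*B4*B5)
So the answer for step 2 is series.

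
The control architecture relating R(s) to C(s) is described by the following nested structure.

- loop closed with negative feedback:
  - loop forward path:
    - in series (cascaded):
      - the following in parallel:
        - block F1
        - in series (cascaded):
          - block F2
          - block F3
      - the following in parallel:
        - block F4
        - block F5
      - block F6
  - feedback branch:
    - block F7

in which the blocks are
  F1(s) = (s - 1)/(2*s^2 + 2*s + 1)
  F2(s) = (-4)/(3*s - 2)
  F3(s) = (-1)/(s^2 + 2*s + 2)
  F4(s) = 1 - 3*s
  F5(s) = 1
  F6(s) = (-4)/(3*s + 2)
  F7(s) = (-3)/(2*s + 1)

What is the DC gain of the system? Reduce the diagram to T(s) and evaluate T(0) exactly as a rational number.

First reduce the diagram to T(s).

Step 1: cascade F2, F3 -> 4/(3*s^3 + 4*s^2 + 2*s - 4)
Step 2: combine F1, (F2*F3) in parallel -> (3*s^4 + s^3 + 6*s^2 + 2*s + 8)/(6*s^5 + 14*s^4 + 15*s^3 - 6*s - 4)
Step 3: reduce the parallel group F4, F5 -> 2 - 3*s
Step 4: multiply (F1+(F2*F3)), (F4+F5), F6 (series) -> (12*s^4 + 4*s^3 + 24*s^2 + 8*s + 32)/(6*s^5 + 22*s^4 + 39*s^3 + 36*s^2 + 18*s + 4)
Step 5: close the feedback loop around ((F1+(F2*F3))*(F4+F5)*F6), F7 -> (24*s^5 + 20*s^4 + 52*s^3 + 40*s^2 + 72*s + 32)/(12*s^6 + 50*s^5 + 64*s^4 + 99*s^3 + 2*s - 92)
The step-5 result is T(s). Setting s = 0: T(0) = 32/(-92) = -8/23.

Answer: -8/23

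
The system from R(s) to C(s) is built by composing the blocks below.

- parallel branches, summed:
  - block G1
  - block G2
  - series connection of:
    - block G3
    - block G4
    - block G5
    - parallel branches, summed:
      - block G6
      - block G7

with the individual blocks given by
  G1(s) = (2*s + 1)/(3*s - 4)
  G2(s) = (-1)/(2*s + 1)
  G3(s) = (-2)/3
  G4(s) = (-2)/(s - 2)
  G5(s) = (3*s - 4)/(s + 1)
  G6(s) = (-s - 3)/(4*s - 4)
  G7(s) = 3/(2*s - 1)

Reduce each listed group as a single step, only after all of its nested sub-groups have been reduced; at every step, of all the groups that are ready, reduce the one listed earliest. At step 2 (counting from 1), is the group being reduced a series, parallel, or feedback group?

[1] sum the parallel branches G6, G7
[2] cascade G3, G4, G5, (G6+G7)
[3] add G1, G2, (G3*G4*G5*(G6+G7)) (parallel)
Step 2 collapses a series group.

Therefore the answer is series.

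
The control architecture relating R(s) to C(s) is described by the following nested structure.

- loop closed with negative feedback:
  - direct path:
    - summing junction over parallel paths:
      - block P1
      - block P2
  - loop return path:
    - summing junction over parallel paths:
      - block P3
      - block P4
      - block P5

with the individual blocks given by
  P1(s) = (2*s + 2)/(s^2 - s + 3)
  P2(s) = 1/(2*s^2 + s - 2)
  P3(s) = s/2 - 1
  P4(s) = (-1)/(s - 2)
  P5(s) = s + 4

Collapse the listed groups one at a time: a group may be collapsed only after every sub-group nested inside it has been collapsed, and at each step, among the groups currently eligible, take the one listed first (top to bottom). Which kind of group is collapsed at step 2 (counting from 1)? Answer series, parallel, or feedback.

Reducing step by step:

Step 1. combine P1, P2 in parallel
Step 2. combine P3, P4, P5 in parallel
Step 3. apply the feedback formula to (P1+P2), (P3+P4+P5)
So the answer for step 2 is parallel.

Answer: parallel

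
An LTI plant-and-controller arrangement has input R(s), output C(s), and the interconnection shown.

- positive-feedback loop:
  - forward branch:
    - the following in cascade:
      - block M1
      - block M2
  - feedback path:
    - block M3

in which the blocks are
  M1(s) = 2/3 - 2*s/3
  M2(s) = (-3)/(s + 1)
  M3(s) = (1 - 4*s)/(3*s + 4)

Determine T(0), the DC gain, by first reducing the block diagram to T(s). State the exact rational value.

[1] reduce the series chain M1, M2: (2*s - 2)/(s + 1)
[2] collapse the loop ((M1*M2) forward, M3 return): (6*s^2 + 2*s - 8)/(11*s^2 - 3*s + 6)
The step-2 result is T(s). Setting s = 0: T(0) = -8/6 = -4/3.

Hence the answer: -4/3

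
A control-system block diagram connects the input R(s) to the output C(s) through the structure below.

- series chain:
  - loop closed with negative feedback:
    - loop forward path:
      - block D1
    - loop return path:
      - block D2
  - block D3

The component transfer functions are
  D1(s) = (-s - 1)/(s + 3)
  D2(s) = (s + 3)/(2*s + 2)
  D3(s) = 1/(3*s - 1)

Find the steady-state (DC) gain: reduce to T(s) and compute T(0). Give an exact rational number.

The answer is 2/3.

Reasoning:
(1) reduce the feedback loop with forward D1 and return D2 gives (-2*s - 2)/(s + 3)
(2) combine [D1/(1+D1*D2)], D3 in series gives (-2*s - 2)/(3*s^2 + 8*s - 3)
DC gain: substitute s = 0 into T(s) from step 2: T(0) = -2/(-3) = 2/3.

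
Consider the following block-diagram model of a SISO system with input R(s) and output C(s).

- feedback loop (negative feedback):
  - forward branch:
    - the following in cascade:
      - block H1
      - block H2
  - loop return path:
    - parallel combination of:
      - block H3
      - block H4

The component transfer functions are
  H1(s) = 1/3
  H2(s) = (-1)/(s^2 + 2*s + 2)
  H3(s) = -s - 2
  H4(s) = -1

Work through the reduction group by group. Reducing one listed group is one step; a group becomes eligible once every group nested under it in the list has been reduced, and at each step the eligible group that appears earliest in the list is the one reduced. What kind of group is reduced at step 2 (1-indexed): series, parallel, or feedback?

1. series reduction of H1, H2
2. add H3, H4 (parallel)
3. collapse the loop ((H1*H2) forward, (H3+H4) return)
Step 2: parallel.

Therefore the answer is parallel.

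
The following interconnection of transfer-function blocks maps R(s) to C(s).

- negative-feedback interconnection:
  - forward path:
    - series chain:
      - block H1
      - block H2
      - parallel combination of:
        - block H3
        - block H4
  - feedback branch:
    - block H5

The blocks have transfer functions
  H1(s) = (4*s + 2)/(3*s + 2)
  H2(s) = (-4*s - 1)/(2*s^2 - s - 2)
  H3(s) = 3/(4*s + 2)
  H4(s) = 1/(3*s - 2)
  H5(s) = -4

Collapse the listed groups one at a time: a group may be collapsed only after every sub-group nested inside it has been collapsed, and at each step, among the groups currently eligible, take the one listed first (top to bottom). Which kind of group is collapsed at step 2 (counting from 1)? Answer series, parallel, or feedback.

1. combine H3, H4 in parallel
2. combine H1, H2, (H3+H4) in series
3. collapse the loop ((H1*H2*(H3+H4)) forward, H5 return)
So the answer for step 2 is series.

Answer: series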